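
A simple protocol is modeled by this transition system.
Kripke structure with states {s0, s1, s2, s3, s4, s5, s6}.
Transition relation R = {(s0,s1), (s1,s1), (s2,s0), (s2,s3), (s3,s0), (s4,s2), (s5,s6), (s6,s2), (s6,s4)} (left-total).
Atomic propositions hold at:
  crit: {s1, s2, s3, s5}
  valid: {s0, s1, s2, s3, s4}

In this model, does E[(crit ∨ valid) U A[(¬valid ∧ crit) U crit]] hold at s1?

Yes

Sat(crit ∨ valid) = {s0, s1, s2, s3, s4, s5}
Sat(¬valid) = {s5, s6}
Sat(¬valid ∧ crit) = {s5}
A[(¬valid ∧ crit) U crit]: least fixpoint, start Z0 = Sat(crit) = {s1, s2, s3, s5}, add states in Sat(¬valid ∧ crit) with every successor in Z. Already a fixed point.
Sat(A[(¬valid ∧ crit) U crit]) = {s1, s2, s3, s5}
E[(crit ∨ valid) U A[(¬valid ∧ crit) U crit]]: least fixpoint, start Z0 = Sat(A[(¬valid ∧ crit) U crit]) = {s1, s2, s3, s5}, add states in Sat(crit ∨ valid) with some successor in Z. Z1 = {s0, s1, s2, s3, s4, s5}; fixed.
Sat(E[(crit ∨ valid) U A[(¬valid ∧ crit) U crit]]) = {s0, s1, s2, s3, s4, s5}
s1 ∈ Sat(E[(crit ∨ valid) U A[(¬valid ∧ crit) U crit]]) = {s0, s1, s2, s3, s4, s5}, so the formula holds at s1.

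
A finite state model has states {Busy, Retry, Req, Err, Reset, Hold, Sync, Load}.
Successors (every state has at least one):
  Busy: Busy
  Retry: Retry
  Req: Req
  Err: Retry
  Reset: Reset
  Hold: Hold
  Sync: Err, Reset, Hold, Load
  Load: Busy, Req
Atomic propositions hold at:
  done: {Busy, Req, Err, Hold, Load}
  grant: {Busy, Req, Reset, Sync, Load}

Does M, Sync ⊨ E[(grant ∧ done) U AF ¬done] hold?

Sat(grant ∧ done) = {Busy, Req, Load}
Sat(¬done) = {Retry, Reset, Sync}
AF ¬done: least fixpoint, start Z0 = {Retry, Reset, Sync}, add states with every successor in Z. Z1 = {Retry, Err, Reset, Sync}; fixed.
Sat(AF ¬done) = {Retry, Err, Reset, Sync}
E[(grant ∧ done) U AF ¬done]: least fixpoint, start Z0 = Sat(AF ¬done) = {Retry, Err, Reset, Sync}, add states in Sat(grant ∧ done) with some successor in Z. Already a fixed point.
Sat(E[(grant ∧ done) U AF ¬done]) = {Retry, Err, Reset, Sync}
Sync ∈ Sat(E[(grant ∧ done) U AF ¬done]) = {Retry, Err, Reset, Sync}, so the formula holds at Sync.

Yes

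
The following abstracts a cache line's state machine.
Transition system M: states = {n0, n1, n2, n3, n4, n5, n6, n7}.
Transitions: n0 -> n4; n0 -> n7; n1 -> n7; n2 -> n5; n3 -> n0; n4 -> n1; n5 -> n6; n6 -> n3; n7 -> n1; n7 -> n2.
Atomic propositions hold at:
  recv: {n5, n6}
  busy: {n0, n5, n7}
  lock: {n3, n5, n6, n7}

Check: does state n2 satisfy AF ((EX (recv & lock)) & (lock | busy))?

Yes

Sat(recv & lock) = {n5, n6}
Sat(EX (recv & lock)) = {s : some successor in {n5, n6}} = {n2, n5}
Sat(lock | busy) = {n0, n3, n5, n6, n7}
Sat((EX (recv & lock)) & (lock | busy)) = {n5}
AF ((EX (recv & lock)) & (lock | busy)): least fixpoint, start Z0 = {n5}, add states with every successor in Z. Z1 = {n2, n5}; fixed.
Sat(AF ((EX (recv & lock)) & (lock | busy))) = {n2, n5}
n2 ∈ Sat(AF ((EX (recv & lock)) & (lock | busy))) = {n2, n5}, so the formula holds at n2.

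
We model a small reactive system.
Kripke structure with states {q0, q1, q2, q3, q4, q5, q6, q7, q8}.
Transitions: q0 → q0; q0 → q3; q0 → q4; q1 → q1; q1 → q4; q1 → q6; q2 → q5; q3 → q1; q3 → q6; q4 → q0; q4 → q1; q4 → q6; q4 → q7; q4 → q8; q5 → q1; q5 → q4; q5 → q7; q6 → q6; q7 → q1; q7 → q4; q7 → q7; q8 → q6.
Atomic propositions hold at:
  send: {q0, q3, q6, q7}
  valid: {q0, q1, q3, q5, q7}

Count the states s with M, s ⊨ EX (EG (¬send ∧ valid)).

Sat(¬send) = {q1, q2, q4, q5, q8}
Sat(¬send ∧ valid) = {q1, q5}
EG (¬send ∧ valid): greatest fixpoint, start Z0 = {q1, q5}, keep only states in Sat with some successor in Z. Already a fixed point.
Sat(EG (¬send ∧ valid)) = {q1, q5}
Sat(EX (EG (¬send ∧ valid))) = {s : some successor in {q1, q5}} = {q1, q2, q3, q4, q5, q7}
|Sat(EX (EG (¬send ∧ valid)))| = |{q1, q2, q3, q4, q5, q7}| = 6.

6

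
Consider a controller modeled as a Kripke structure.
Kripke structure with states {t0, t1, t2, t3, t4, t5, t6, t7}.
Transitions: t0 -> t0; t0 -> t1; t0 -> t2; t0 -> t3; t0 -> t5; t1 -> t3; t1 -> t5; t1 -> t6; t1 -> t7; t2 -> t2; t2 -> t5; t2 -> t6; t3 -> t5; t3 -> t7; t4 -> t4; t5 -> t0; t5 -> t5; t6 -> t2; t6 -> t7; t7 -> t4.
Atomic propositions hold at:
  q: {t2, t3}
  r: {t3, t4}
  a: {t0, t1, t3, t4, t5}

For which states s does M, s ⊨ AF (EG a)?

EG a: greatest fixpoint, start Z0 = {t0, t1, t3, t4, t5}, keep only states in Sat with some successor in Z. Already a fixed point.
Sat(EG a) = {t0, t1, t3, t4, t5}
AF (EG a): least fixpoint, start Z0 = {t0, t1, t3, t4, t5}, add states with every successor in Z. Z1 = {t0, t1, t3, t4, t5, t7}; fixed.
Sat(AF (EG a)) = {t0, t1, t3, t4, t5, t7}

{t0, t1, t3, t4, t5, t7}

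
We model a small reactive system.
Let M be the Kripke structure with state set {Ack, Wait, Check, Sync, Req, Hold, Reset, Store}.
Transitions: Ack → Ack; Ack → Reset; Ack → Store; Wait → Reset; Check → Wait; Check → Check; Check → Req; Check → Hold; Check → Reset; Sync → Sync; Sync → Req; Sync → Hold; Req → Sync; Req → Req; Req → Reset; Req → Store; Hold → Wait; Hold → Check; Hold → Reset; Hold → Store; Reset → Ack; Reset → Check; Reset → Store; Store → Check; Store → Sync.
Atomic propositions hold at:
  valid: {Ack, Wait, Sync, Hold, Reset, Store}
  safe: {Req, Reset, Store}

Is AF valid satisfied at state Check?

No

AF valid: least fixpoint, start Z0 = {Ack, Wait, Sync, Hold, Reset, Store}, add states with every successor in Z. Already a fixed point.
Sat(AF valid) = {Ack, Wait, Sync, Hold, Reset, Store}
Check ∉ Sat(AF valid) = {Ack, Wait, Sync, Hold, Reset, Store}, so the formula does not hold at Check.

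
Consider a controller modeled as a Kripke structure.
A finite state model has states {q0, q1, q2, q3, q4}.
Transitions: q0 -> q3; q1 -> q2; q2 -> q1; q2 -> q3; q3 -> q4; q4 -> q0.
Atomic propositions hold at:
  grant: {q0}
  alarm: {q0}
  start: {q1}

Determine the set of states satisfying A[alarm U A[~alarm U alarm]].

{q0, q3, q4}

Sat(~alarm) = {q1, q2, q3, q4}
A[~alarm U alarm]: least fixpoint, start Z0 = Sat(alarm) = {q0}, add states in Sat(~alarm) with every successor in Z. Z1 = {q0, q4}; Z2 = {q0, q3, q4}; fixed.
Sat(A[~alarm U alarm]) = {q0, q3, q4}
A[alarm U A[~alarm U alarm]]: least fixpoint, start Z0 = Sat(A[~alarm U alarm]) = {q0, q3, q4}, add states in Sat(alarm) with every successor in Z. Already a fixed point.
Sat(A[alarm U A[~alarm U alarm]]) = {q0, q3, q4}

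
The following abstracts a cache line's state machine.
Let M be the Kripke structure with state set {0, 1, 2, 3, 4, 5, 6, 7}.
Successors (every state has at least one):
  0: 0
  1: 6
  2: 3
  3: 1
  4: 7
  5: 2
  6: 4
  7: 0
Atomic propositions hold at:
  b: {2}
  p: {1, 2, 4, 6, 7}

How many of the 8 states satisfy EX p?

5

Sat(EX p) = {s : some successor in {1, 2, 4, 6, 7}} = {1, 3, 4, 5, 6}
|Sat(EX p)| = |{1, 3, 4, 5, 6}| = 5.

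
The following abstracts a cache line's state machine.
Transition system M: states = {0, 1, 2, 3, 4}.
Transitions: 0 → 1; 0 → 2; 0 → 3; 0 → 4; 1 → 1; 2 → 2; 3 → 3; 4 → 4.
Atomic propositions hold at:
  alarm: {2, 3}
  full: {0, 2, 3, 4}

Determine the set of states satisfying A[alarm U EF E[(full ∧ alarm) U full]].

{0, 2, 3, 4}

Sat(full ∧ alarm) = {2, 3}
E[(full ∧ alarm) U full]: least fixpoint, start Z0 = Sat(full) = {0, 2, 3, 4}, add states in Sat(full ∧ alarm) with some successor in Z. Already a fixed point.
Sat(E[(full ∧ alarm) U full]) = {0, 2, 3, 4}
EF E[(full ∧ alarm) U full]: least fixpoint, start Z0 = {0, 2, 3, 4}, add states with some successor in Z. Already a fixed point.
Sat(EF E[(full ∧ alarm) U full]) = {0, 2, 3, 4}
A[alarm U EF E[(full ∧ alarm) U full]]: least fixpoint, start Z0 = Sat(EF E[(full ∧ alarm) U full]) = {0, 2, 3, 4}, add states in Sat(alarm) with every successor in Z. Already a fixed point.
Sat(A[alarm U EF E[(full ∧ alarm) U full]]) = {0, 2, 3, 4}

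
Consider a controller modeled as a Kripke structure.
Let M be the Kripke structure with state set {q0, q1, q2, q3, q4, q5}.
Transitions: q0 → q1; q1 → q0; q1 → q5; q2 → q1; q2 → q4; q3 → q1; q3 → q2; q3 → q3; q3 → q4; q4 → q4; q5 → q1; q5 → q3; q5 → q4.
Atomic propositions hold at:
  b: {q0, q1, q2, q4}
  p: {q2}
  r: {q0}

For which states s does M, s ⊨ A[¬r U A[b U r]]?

Sat(¬r) = {q1, q2, q3, q4, q5}
A[b U r]: least fixpoint, start Z0 = Sat(r) = {q0}, add states in Sat(b) with every successor in Z. Already a fixed point.
Sat(A[b U r]) = {q0}
A[¬r U A[b U r]]: least fixpoint, start Z0 = Sat(A[b U r]) = {q0}, add states in Sat(¬r) with every successor in Z. Already a fixed point.
Sat(A[¬r U A[b U r]]) = {q0}

{q0}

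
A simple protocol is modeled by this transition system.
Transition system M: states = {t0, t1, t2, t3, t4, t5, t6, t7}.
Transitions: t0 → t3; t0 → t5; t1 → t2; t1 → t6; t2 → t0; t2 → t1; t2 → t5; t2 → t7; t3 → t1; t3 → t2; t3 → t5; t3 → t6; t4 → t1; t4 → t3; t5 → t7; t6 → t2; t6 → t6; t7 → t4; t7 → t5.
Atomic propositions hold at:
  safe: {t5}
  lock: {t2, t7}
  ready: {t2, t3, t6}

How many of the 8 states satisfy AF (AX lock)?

Sat(AX lock) = {s : every successor in {t2, t7}} = {t5}
AF (AX lock): least fixpoint, start Z0 = {t5}, add states with every successor in Z. Already a fixed point.
Sat(AF (AX lock)) = {t5}
|Sat(AF (AX lock))| = |{t5}| = 1.

1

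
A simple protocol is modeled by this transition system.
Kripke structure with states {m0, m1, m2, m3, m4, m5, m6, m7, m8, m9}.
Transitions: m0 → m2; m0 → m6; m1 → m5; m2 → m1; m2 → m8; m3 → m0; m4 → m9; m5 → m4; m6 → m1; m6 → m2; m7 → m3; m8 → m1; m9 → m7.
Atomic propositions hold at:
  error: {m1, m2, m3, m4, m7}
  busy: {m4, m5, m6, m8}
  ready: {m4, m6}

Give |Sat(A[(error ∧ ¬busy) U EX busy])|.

6

Sat(¬busy) = {m0, m1, m2, m3, m7, m9}
Sat(error ∧ ¬busy) = {m1, m2, m3, m7}
Sat(EX busy) = {s : some successor in {m4, m5, m6, m8}} = {m0, m1, m2, m5}
A[(error ∧ ¬busy) U EX busy]: least fixpoint, start Z0 = Sat(EX busy) = {m0, m1, m2, m5}, add states in Sat(error ∧ ¬busy) with every successor in Z. Z1 = {m0, m1, m2, m3, m5}; Z2 = {m0, m1, m2, m3, m5, m7}; fixed.
Sat(A[(error ∧ ¬busy) U EX busy]) = {m0, m1, m2, m3, m5, m7}
|Sat(A[(error ∧ ¬busy) U EX busy])| = |{m0, m1, m2, m3, m5, m7}| = 6.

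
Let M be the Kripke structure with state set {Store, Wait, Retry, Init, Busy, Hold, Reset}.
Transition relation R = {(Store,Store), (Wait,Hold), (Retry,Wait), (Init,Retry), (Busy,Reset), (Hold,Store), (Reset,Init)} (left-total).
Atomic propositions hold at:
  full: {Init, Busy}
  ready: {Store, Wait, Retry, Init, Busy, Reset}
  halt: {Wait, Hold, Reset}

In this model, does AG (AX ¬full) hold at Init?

Yes

Sat(¬full) = {Store, Wait, Retry, Hold, Reset}
Sat(AX ¬full) = {s : every successor in {Store, Wait, Retry, Hold, Reset}} = {Store, Wait, Retry, Init, Busy, Hold}
AG (AX ¬full): greatest fixpoint, start Z0 = {Store, Wait, Retry, Init, Busy, Hold}, keep only states in Sat with every successor in Z. Z1 = {Store, Wait, Retry, Init, Hold}; fixed.
Sat(AG (AX ¬full)) = {Store, Wait, Retry, Init, Hold}
Init ∈ Sat(AG (AX ¬full)) = {Store, Wait, Retry, Init, Hold}, so the formula holds at Init.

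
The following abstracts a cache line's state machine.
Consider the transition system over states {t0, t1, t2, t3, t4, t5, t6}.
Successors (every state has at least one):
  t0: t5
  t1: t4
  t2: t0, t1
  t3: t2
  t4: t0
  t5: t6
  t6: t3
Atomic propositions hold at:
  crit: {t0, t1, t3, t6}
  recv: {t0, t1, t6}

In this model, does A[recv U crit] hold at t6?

Yes

A[recv U crit]: least fixpoint, start Z0 = Sat(crit) = {t0, t1, t3, t6}, add states in Sat(recv) with every successor in Z. Already a fixed point.
Sat(A[recv U crit]) = {t0, t1, t3, t6}
t6 ∈ Sat(A[recv U crit]) = {t0, t1, t3, t6}, so the formula holds at t6.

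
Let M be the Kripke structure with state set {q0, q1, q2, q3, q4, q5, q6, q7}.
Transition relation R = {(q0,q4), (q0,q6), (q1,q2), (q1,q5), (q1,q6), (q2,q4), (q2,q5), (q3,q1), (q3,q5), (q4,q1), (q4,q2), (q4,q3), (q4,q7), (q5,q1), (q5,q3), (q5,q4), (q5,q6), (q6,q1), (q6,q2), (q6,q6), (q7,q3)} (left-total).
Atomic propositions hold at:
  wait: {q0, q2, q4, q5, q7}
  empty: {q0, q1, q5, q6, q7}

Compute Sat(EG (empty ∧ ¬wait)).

{q1, q6}

Sat(¬wait) = {q1, q3, q6}
Sat(empty ∧ ¬wait) = {q1, q6}
EG (empty ∧ ¬wait): greatest fixpoint, start Z0 = {q1, q6}, keep only states in Sat with some successor in Z. Already a fixed point.
Sat(EG (empty ∧ ¬wait)) = {q1, q6}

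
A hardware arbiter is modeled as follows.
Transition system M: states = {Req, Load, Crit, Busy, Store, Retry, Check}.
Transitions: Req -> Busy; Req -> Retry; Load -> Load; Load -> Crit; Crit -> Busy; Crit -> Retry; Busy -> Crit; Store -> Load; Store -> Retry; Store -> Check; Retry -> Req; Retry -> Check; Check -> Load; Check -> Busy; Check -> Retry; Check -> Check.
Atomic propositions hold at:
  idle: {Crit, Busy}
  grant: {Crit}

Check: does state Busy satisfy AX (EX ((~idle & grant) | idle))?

Sat(~idle) = {Req, Load, Store, Retry, Check}
Sat(~idle & grant) = ∅
Sat((~idle & grant) | idle) = {Crit, Busy}
Sat(EX ((~idle & grant) | idle)) = {s : some successor in {Crit, Busy}} = {Req, Load, Crit, Busy, Check}
Sat(AX (EX ((~idle & grant) | idle))) = {s : every successor in {Req, Load, Crit, Busy, Check}} = {Load, Busy, Retry}
Busy ∈ Sat(AX (EX ((~idle & grant) | idle))) = {Load, Busy, Retry}, so the formula holds at Busy.

Yes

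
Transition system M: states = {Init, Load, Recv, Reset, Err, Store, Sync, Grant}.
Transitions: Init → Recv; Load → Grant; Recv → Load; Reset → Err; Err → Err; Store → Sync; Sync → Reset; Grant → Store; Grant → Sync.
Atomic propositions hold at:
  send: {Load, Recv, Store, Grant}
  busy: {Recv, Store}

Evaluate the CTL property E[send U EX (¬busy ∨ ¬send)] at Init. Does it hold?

Sat(¬busy) = {Init, Load, Reset, Err, Sync, Grant}
Sat(¬send) = {Init, Reset, Err, Sync}
Sat(¬busy ∨ ¬send) = {Init, Load, Reset, Err, Sync, Grant}
Sat(EX (¬busy ∨ ¬send)) = {s : some successor in {Init, Load, Reset, Err, Sync, Grant}} = {Load, Recv, Reset, Err, Store, Sync, Grant}
E[send U EX (¬busy ∨ ¬send)]: least fixpoint, start Z0 = Sat(EX (¬busy ∨ ¬send)) = {Load, Recv, Reset, Err, Store, Sync, Grant}, add states in Sat(send) with some successor in Z. Already a fixed point.
Sat(E[send U EX (¬busy ∨ ¬send)]) = {Load, Recv, Reset, Err, Store, Sync, Grant}
Init ∉ Sat(E[send U EX (¬busy ∨ ¬send)]) = {Load, Recv, Reset, Err, Store, Sync, Grant}, so the formula does not hold at Init.

No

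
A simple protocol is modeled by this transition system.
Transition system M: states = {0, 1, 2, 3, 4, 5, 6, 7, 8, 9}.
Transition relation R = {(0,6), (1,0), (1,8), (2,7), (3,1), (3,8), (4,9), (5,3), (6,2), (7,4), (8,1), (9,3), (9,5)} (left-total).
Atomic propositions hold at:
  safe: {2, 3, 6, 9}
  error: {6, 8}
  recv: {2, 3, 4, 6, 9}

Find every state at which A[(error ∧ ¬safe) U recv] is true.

{2, 3, 4, 6, 9}

Sat(¬safe) = {0, 1, 4, 5, 7, 8}
Sat(error ∧ ¬safe) = {8}
A[(error ∧ ¬safe) U recv]: least fixpoint, start Z0 = Sat(recv) = {2, 3, 4, 6, 9}, add states in Sat(error ∧ ¬safe) with every successor in Z. Already a fixed point.
Sat(A[(error ∧ ¬safe) U recv]) = {2, 3, 4, 6, 9}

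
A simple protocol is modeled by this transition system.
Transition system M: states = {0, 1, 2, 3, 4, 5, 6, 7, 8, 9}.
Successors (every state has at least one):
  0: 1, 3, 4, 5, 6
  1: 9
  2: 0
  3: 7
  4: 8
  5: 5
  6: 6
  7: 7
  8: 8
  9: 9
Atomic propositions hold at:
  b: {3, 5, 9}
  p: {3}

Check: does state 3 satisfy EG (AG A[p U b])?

A[p U b]: least fixpoint, start Z0 = Sat(b) = {3, 5, 9}, add states in Sat(p) with every successor in Z. Already a fixed point.
Sat(A[p U b]) = {3, 5, 9}
AG A[p U b]: greatest fixpoint, start Z0 = {3, 5, 9}, keep only states in Sat with every successor in Z. Z1 = {5, 9}; fixed.
Sat(AG A[p U b]) = {5, 9}
EG (AG A[p U b]): greatest fixpoint, start Z0 = {5, 9}, keep only states in Sat with some successor in Z. Already a fixed point.
Sat(EG (AG A[p U b])) = {5, 9}
3 ∉ Sat(EG (AG A[p U b])) = {5, 9}, so the formula does not hold at 3.

No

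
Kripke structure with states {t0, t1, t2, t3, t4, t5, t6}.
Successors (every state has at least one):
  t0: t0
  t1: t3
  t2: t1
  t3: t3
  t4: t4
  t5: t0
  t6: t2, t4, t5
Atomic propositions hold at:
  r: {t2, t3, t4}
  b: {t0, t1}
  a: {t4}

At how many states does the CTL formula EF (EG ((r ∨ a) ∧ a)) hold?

2

Sat(r ∨ a) = {t2, t3, t4}
Sat((r ∨ a) ∧ a) = {t4}
EG ((r ∨ a) ∧ a): greatest fixpoint, start Z0 = {t4}, keep only states in Sat with some successor in Z. Already a fixed point.
Sat(EG ((r ∨ a) ∧ a)) = {t4}
EF (EG ((r ∨ a) ∧ a)): least fixpoint, start Z0 = {t4}, add states with some successor in Z. Z1 = {t4, t6}; fixed.
Sat(EF (EG ((r ∨ a) ∧ a))) = {t4, t6}
|Sat(EF (EG ((r ∨ a) ∧ a)))| = |{t4, t6}| = 2.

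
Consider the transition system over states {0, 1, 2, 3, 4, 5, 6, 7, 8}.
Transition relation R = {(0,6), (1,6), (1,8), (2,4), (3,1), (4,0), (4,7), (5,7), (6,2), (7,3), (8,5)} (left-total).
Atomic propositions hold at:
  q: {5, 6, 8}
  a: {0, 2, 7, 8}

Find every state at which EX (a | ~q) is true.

Sat(~q) = {0, 1, 2, 3, 4, 7}
Sat(a | ~q) = {0, 1, 2, 3, 4, 7, 8}
Sat(EX (a | ~q)) = {s : some successor in {0, 1, 2, 3, 4, 7, 8}} = {1, 2, 3, 4, 5, 6, 7}

{1, 2, 3, 4, 5, 6, 7}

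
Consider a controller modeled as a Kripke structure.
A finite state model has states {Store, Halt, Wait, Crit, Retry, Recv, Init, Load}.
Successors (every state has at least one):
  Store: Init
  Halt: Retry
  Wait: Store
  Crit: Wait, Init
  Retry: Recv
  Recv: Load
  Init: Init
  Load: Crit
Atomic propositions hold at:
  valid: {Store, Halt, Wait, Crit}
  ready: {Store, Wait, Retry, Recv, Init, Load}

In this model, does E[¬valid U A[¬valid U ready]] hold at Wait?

Sat(¬valid) = {Retry, Recv, Init, Load}
A[¬valid U ready]: least fixpoint, start Z0 = Sat(ready) = {Store, Wait, Retry, Recv, Init, Load}, add states in Sat(¬valid) with every successor in Z. Already a fixed point.
Sat(A[¬valid U ready]) = {Store, Wait, Retry, Recv, Init, Load}
E[¬valid U A[¬valid U ready]]: least fixpoint, start Z0 = Sat(A[¬valid U ready]) = {Store, Wait, Retry, Recv, Init, Load}, add states in Sat(¬valid) with some successor in Z. Already a fixed point.
Sat(E[¬valid U A[¬valid U ready]]) = {Store, Wait, Retry, Recv, Init, Load}
Wait ∈ Sat(E[¬valid U A[¬valid U ready]]) = {Store, Wait, Retry, Recv, Init, Load}, so the formula holds at Wait.

Yes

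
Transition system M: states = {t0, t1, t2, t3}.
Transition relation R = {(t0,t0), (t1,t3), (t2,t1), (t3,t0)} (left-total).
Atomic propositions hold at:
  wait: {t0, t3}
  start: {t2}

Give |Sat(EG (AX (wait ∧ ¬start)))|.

Sat(¬start) = {t0, t1, t3}
Sat(wait ∧ ¬start) = {t0, t3}
Sat(AX (wait ∧ ¬start)) = {s : every successor in {t0, t3}} = {t0, t1, t3}
EG (AX (wait ∧ ¬start)): greatest fixpoint, start Z0 = {t0, t1, t3}, keep only states in Sat with some successor in Z. Already a fixed point.
Sat(EG (AX (wait ∧ ¬start))) = {t0, t1, t3}
|Sat(EG (AX (wait ∧ ¬start)))| = |{t0, t1, t3}| = 3.

3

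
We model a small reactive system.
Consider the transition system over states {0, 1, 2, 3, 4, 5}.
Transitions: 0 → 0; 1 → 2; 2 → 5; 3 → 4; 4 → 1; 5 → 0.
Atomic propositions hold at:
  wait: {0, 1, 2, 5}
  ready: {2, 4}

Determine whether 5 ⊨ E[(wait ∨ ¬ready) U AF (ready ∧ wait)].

No

Sat(¬ready) = {0, 1, 3, 5}
Sat(wait ∨ ¬ready) = {0, 1, 2, 3, 5}
Sat(ready ∧ wait) = {2}
AF (ready ∧ wait): least fixpoint, start Z0 = {2}, add states with every successor in Z. Z1 = {1, 2}; Z2 = {1, 2, 4}; Z3 = {1, 2, 3, 4}; fixed.
Sat(AF (ready ∧ wait)) = {1, 2, 3, 4}
E[(wait ∨ ¬ready) U AF (ready ∧ wait)]: least fixpoint, start Z0 = Sat(AF (ready ∧ wait)) = {1, 2, 3, 4}, add states in Sat(wait ∨ ¬ready) with some successor in Z. Already a fixed point.
Sat(E[(wait ∨ ¬ready) U AF (ready ∧ wait)]) = {1, 2, 3, 4}
5 ∉ Sat(E[(wait ∨ ¬ready) U AF (ready ∧ wait)]) = {1, 2, 3, 4}, so the formula does not hold at 5.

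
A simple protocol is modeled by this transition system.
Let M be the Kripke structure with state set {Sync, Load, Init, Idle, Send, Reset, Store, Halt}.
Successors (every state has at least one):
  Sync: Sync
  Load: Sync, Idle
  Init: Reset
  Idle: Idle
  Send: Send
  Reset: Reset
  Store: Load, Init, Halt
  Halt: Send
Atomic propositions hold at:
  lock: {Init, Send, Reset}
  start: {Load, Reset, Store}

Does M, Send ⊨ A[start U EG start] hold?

EG start: greatest fixpoint, start Z0 = {Load, Reset, Store}, keep only states in Sat with some successor in Z. Z1 = {Reset, Store}; Z2 = {Reset}; fixed.
Sat(EG start) = {Reset}
A[start U EG start]: least fixpoint, start Z0 = Sat(EG start) = {Reset}, add states in Sat(start) with every successor in Z. Already a fixed point.
Sat(A[start U EG start]) = {Reset}
Send ∉ Sat(A[start U EG start]) = {Reset}, so the formula does not hold at Send.

No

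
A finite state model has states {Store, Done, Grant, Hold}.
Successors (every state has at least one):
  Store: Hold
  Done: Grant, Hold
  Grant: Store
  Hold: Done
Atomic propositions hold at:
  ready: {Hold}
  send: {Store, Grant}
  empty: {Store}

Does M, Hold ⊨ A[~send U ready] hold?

Sat(~send) = {Done, Hold}
A[~send U ready]: least fixpoint, start Z0 = Sat(ready) = {Hold}, add states in Sat(~send) with every successor in Z. Already a fixed point.
Sat(A[~send U ready]) = {Hold}
Hold ∈ Sat(A[~send U ready]) = {Hold}, so the formula holds at Hold.

Yes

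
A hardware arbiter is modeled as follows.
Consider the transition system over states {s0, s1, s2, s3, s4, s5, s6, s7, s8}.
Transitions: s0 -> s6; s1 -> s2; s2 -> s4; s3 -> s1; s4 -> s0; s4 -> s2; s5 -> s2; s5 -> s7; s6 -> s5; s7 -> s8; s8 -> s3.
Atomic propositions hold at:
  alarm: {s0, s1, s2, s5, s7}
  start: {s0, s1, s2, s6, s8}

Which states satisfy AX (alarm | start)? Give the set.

Sat(alarm | start) = {s0, s1, s2, s5, s6, s7, s8}
Sat(AX (alarm | start)) = {s : every successor in {s0, s1, s2, s5, s6, s7, s8}} = {s0, s1, s3, s4, s5, s6, s7}

{s0, s1, s3, s4, s5, s6, s7}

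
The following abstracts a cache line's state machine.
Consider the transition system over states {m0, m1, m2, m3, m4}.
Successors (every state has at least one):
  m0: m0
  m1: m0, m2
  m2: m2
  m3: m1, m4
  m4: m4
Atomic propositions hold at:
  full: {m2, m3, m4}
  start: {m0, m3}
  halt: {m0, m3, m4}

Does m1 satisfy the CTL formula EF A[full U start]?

Yes

A[full U start]: least fixpoint, start Z0 = Sat(start) = {m0, m3}, add states in Sat(full) with every successor in Z. Already a fixed point.
Sat(A[full U start]) = {m0, m3}
EF A[full U start]: least fixpoint, start Z0 = {m0, m3}, add states with some successor in Z. Z1 = {m0, m1, m3}; fixed.
Sat(EF A[full U start]) = {m0, m1, m3}
m1 ∈ Sat(EF A[full U start]) = {m0, m1, m3}, so the formula holds at m1.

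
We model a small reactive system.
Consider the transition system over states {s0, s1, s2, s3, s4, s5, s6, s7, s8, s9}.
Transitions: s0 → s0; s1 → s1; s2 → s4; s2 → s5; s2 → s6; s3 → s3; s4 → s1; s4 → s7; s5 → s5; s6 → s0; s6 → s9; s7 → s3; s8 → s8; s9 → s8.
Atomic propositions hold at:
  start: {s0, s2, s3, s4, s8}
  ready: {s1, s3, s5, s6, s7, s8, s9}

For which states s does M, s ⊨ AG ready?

AG ready: greatest fixpoint, start Z0 = {s1, s3, s5, s6, s7, s8, s9}, keep only states in Sat with every successor in Z. Z1 = {s1, s3, s5, s7, s8, s9}; fixed.
Sat(AG ready) = {s1, s3, s5, s7, s8, s9}

{s1, s3, s5, s7, s8, s9}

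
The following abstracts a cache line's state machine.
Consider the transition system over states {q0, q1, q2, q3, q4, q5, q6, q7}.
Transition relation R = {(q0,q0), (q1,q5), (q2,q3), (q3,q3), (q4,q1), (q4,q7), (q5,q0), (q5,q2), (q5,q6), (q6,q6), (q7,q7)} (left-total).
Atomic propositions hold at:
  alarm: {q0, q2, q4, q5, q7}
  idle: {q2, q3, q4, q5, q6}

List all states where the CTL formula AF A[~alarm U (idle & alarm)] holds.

Sat(~alarm) = {q1, q3, q6}
Sat(idle & alarm) = {q2, q4, q5}
A[~alarm U (idle & alarm)]: least fixpoint, start Z0 = Sat((idle & alarm)) = {q2, q4, q5}, add states in Sat(~alarm) with every successor in Z. Z1 = {q1, q2, q4, q5}; fixed.
Sat(A[~alarm U (idle & alarm)]) = {q1, q2, q4, q5}
AF A[~alarm U (idle & alarm)]: least fixpoint, start Z0 = {q1, q2, q4, q5}, add states with every successor in Z. Already a fixed point.
Sat(AF A[~alarm U (idle & alarm)]) = {q1, q2, q4, q5}

{q1, q2, q4, q5}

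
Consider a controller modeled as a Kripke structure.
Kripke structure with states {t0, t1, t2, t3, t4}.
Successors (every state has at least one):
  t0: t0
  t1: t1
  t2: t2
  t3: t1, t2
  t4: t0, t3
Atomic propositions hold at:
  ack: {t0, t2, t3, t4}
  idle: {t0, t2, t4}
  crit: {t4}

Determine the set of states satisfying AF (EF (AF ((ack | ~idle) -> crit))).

Sat(~idle) = {t1, t3}
Sat(ack | ~idle) = {t0, t1, t2, t3, t4}
Sat((ack | ~idle) -> crit) = {t4}
AF ((ack | ~idle) -> crit): least fixpoint, start Z0 = {t4}, add states with every successor in Z. Already a fixed point.
Sat(AF ((ack | ~idle) -> crit)) = {t4}
EF (AF ((ack | ~idle) -> crit)): least fixpoint, start Z0 = {t4}, add states with some successor in Z. Already a fixed point.
Sat(EF (AF ((ack | ~idle) -> crit))) = {t4}
AF (EF (AF ((ack | ~idle) -> crit))): least fixpoint, start Z0 = {t4}, add states with every successor in Z. Already a fixed point.
Sat(AF (EF (AF ((ack | ~idle) -> crit)))) = {t4}

{t4}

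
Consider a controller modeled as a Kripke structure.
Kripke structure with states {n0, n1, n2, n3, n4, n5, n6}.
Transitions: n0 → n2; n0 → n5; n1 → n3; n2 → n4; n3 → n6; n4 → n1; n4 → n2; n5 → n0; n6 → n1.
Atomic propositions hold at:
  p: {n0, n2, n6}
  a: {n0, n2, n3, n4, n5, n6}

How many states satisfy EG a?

EG a: greatest fixpoint, start Z0 = {n0, n2, n3, n4, n5, n6}, keep only states in Sat with some successor in Z. Z1 = {n0, n2, n3, n4, n5}; Z2 = {n0, n2, n4, n5}; fixed.
Sat(EG a) = {n0, n2, n4, n5}
|Sat(EG a)| = |{n0, n2, n4, n5}| = 4.

4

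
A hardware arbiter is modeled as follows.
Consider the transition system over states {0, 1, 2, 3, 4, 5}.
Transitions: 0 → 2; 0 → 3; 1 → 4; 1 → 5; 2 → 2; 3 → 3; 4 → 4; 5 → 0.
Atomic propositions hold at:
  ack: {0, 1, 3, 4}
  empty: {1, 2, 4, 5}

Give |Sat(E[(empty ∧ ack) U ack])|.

4

Sat(empty ∧ ack) = {1, 4}
E[(empty ∧ ack) U ack]: least fixpoint, start Z0 = Sat(ack) = {0, 1, 3, 4}, add states in Sat(empty ∧ ack) with some successor in Z. Already a fixed point.
Sat(E[(empty ∧ ack) U ack]) = {0, 1, 3, 4}
|Sat(E[(empty ∧ ack) U ack])| = |{0, 1, 3, 4}| = 4.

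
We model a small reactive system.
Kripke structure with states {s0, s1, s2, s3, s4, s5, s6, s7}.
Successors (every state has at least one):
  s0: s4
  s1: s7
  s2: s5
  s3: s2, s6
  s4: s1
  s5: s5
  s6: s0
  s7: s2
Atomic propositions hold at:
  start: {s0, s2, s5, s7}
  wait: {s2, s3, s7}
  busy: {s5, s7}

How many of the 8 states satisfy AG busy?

1

AG busy: greatest fixpoint, start Z0 = {s5, s7}, keep only states in Sat with every successor in Z. Z1 = {s5}; fixed.
Sat(AG busy) = {s5}
|Sat(AG busy)| = |{s5}| = 1.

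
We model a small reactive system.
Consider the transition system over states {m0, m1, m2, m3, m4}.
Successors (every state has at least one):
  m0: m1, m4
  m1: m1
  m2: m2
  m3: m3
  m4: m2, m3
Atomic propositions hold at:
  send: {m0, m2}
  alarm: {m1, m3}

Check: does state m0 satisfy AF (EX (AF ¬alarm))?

Yes

Sat(¬alarm) = {m0, m2, m4}
AF ¬alarm: least fixpoint, start Z0 = {m0, m2, m4}, add states with every successor in Z. Already a fixed point.
Sat(AF ¬alarm) = {m0, m2, m4}
Sat(EX (AF ¬alarm)) = {s : some successor in {m0, m2, m4}} = {m0, m2, m4}
AF (EX (AF ¬alarm)): least fixpoint, start Z0 = {m0, m2, m4}, add states with every successor in Z. Already a fixed point.
Sat(AF (EX (AF ¬alarm))) = {m0, m2, m4}
m0 ∈ Sat(AF (EX (AF ¬alarm))) = {m0, m2, m4}, so the formula holds at m0.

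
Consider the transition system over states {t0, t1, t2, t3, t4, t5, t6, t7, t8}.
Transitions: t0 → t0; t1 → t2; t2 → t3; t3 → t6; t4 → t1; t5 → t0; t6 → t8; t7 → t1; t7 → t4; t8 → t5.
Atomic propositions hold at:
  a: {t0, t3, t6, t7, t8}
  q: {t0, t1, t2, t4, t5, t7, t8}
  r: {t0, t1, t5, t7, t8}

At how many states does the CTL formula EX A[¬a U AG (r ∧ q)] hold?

4

Sat(¬a) = {t1, t2, t4, t5}
Sat(r ∧ q) = {t0, t1, t5, t7, t8}
AG (r ∧ q): greatest fixpoint, start Z0 = {t0, t1, t5, t7, t8}, keep only states in Sat with every successor in Z. Z1 = {t0, t5, t8}; fixed.
Sat(AG (r ∧ q)) = {t0, t5, t8}
A[¬a U AG (r ∧ q)]: least fixpoint, start Z0 = Sat(AG (r ∧ q)) = {t0, t5, t8}, add states in Sat(¬a) with every successor in Z. Already a fixed point.
Sat(A[¬a U AG (r ∧ q)]) = {t0, t5, t8}
Sat(EX A[¬a U AG (r ∧ q)]) = {s : some successor in {t0, t5, t8}} = {t0, t5, t6, t8}
|Sat(EX A[¬a U AG (r ∧ q)])| = |{t0, t5, t6, t8}| = 4.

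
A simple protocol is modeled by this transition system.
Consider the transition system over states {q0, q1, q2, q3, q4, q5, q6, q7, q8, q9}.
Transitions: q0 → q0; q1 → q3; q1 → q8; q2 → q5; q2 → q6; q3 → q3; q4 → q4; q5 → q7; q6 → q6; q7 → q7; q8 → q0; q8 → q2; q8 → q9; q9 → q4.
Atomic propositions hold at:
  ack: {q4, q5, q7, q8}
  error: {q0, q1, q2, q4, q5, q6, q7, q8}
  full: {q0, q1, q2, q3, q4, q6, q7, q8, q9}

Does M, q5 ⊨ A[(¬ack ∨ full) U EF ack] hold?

Sat(¬ack) = {q0, q1, q2, q3, q6, q9}
Sat(¬ack ∨ full) = {q0, q1, q2, q3, q4, q6, q7, q8, q9}
EF ack: least fixpoint, start Z0 = {q4, q5, q7, q8}, add states with some successor in Z. Z1 = {q1, q2, q4, q5, q7, q8, q9}; fixed.
Sat(EF ack) = {q1, q2, q4, q5, q7, q8, q9}
A[(¬ack ∨ full) U EF ack]: least fixpoint, start Z0 = Sat(EF ack) = {q1, q2, q4, q5, q7, q8, q9}, add states in Sat(¬ack ∨ full) with every successor in Z. Already a fixed point.
Sat(A[(¬ack ∨ full) U EF ack]) = {q1, q2, q4, q5, q7, q8, q9}
q5 ∈ Sat(A[(¬ack ∨ full) U EF ack]) = {q1, q2, q4, q5, q7, q8, q9}, so the formula holds at q5.

Yes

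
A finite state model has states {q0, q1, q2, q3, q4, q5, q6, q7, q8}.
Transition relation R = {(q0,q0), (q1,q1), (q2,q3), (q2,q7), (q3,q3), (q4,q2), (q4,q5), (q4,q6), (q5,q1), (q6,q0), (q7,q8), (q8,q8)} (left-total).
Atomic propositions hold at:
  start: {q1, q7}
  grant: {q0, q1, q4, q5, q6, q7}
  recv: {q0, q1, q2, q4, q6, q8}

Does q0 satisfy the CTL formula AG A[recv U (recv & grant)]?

Sat(recv & grant) = {q0, q1, q4, q6}
A[recv U (recv & grant)]: least fixpoint, start Z0 = Sat((recv & grant)) = {q0, q1, q4, q6}, add states in Sat(recv) with every successor in Z. Already a fixed point.
Sat(A[recv U (recv & grant)]) = {q0, q1, q4, q6}
AG A[recv U (recv & grant)]: greatest fixpoint, start Z0 = {q0, q1, q4, q6}, keep only states in Sat with every successor in Z. Z1 = {q0, q1, q6}; fixed.
Sat(AG A[recv U (recv & grant)]) = {q0, q1, q6}
q0 ∈ Sat(AG A[recv U (recv & grant)]) = {q0, q1, q6}, so the formula holds at q0.

Yes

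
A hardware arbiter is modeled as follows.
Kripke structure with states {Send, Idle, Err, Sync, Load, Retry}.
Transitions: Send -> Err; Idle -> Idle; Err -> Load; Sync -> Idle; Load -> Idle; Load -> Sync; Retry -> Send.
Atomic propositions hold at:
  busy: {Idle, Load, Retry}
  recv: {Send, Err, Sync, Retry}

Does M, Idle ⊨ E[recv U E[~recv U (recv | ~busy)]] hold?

No

Sat(~recv) = {Idle, Load}
Sat(~busy) = {Send, Err, Sync}
Sat(recv | ~busy) = {Send, Err, Sync, Retry}
E[~recv U (recv | ~busy)]: least fixpoint, start Z0 = Sat((recv | ~busy)) = {Send, Err, Sync, Retry}, add states in Sat(~recv) with some successor in Z. Z1 = {Send, Err, Sync, Load, Retry}; fixed.
Sat(E[~recv U (recv | ~busy)]) = {Send, Err, Sync, Load, Retry}
E[recv U E[~recv U (recv | ~busy)]]: least fixpoint, start Z0 = Sat(E[~recv U (recv | ~busy)]) = {Send, Err, Sync, Load, Retry}, add states in Sat(recv) with some successor in Z. Already a fixed point.
Sat(E[recv U E[~recv U (recv | ~busy)]]) = {Send, Err, Sync, Load, Retry}
Idle ∉ Sat(E[recv U E[~recv U (recv | ~busy)]]) = {Send, Err, Sync, Load, Retry}, so the formula does not hold at Idle.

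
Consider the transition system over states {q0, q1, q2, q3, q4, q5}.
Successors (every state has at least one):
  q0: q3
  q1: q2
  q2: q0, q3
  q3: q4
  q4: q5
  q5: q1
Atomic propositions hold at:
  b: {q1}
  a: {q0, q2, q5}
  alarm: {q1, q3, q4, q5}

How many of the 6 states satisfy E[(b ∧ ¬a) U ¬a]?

Sat(¬a) = {q1, q3, q4}
Sat(b ∧ ¬a) = {q1}
E[(b ∧ ¬a) U ¬a]: least fixpoint, start Z0 = Sat(¬a) = {q1, q3, q4}, add states in Sat(b ∧ ¬a) with some successor in Z. Already a fixed point.
Sat(E[(b ∧ ¬a) U ¬a]) = {q1, q3, q4}
|Sat(E[(b ∧ ¬a) U ¬a])| = |{q1, q3, q4}| = 3.

3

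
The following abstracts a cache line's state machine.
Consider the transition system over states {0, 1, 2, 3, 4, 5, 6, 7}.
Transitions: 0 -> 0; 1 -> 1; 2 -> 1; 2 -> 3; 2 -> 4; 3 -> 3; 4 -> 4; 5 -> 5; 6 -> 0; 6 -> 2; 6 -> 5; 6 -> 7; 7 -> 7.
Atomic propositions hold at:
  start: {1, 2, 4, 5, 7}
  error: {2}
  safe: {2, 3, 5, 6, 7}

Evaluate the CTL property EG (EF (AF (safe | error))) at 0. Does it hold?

No

Sat(safe | error) = {2, 3, 5, 6, 7}
AF (safe | error): least fixpoint, start Z0 = {2, 3, 5, 6, 7}, add states with every successor in Z. Already a fixed point.
Sat(AF (safe | error)) = {2, 3, 5, 6, 7}
EF (AF (safe | error)): least fixpoint, start Z0 = {2, 3, 5, 6, 7}, add states with some successor in Z. Already a fixed point.
Sat(EF (AF (safe | error))) = {2, 3, 5, 6, 7}
EG (EF (AF (safe | error))): greatest fixpoint, start Z0 = {2, 3, 5, 6, 7}, keep only states in Sat with some successor in Z. Already a fixed point.
Sat(EG (EF (AF (safe | error)))) = {2, 3, 5, 6, 7}
0 ∉ Sat(EG (EF (AF (safe | error)))) = {2, 3, 5, 6, 7}, so the formula does not hold at 0.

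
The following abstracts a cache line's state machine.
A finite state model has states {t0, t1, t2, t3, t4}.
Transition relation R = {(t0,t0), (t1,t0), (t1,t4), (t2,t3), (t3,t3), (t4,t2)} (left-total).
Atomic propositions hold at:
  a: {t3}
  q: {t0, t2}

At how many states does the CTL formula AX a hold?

Sat(AX a) = {s : every successor in {t3}} = {t2, t3}
|Sat(AX a)| = |{t2, t3}| = 2.

2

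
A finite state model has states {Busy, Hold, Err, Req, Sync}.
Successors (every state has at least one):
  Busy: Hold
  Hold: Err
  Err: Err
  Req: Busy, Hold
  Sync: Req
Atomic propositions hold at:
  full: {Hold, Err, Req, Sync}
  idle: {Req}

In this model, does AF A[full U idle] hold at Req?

Yes

A[full U idle]: least fixpoint, start Z0 = Sat(idle) = {Req}, add states in Sat(full) with every successor in Z. Z1 = {Req, Sync}; fixed.
Sat(A[full U idle]) = {Req, Sync}
AF A[full U idle]: least fixpoint, start Z0 = {Req, Sync}, add states with every successor in Z. Already a fixed point.
Sat(AF A[full U idle]) = {Req, Sync}
Req ∈ Sat(AF A[full U idle]) = {Req, Sync}, so the formula holds at Req.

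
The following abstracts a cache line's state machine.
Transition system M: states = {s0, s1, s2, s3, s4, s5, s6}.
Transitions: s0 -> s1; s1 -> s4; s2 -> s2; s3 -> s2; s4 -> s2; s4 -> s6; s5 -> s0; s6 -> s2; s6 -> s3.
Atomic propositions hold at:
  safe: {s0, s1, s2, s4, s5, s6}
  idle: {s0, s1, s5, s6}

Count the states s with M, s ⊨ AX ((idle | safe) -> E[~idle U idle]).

3

Sat(idle | safe) = {s0, s1, s2, s4, s5, s6}
Sat(~idle) = {s2, s3, s4}
E[~idle U idle]: least fixpoint, start Z0 = Sat(idle) = {s0, s1, s5, s6}, add states in Sat(~idle) with some successor in Z. Z1 = {s0, s1, s4, s5, s6}; fixed.
Sat(E[~idle U idle]) = {s0, s1, s4, s5, s6}
Sat((idle | safe) -> E[~idle U idle]) = {s0, s1, s3, s4, s5, s6}
Sat(AX ((idle | safe) -> E[~idle U idle])) = {s : every successor in {s0, s1, s3, s4, s5, s6}} = {s0, s1, s5}
|Sat(AX ((idle | safe) -> E[~idle U idle]))| = |{s0, s1, s5}| = 3.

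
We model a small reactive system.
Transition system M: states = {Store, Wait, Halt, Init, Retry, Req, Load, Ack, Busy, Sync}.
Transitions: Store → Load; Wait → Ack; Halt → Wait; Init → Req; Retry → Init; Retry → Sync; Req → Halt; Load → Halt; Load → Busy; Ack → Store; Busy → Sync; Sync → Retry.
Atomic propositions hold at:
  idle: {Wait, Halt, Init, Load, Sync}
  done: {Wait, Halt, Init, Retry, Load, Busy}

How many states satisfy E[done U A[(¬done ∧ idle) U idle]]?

Sat(¬done) = {Store, Req, Ack, Sync}
Sat(¬done ∧ idle) = {Sync}
A[(¬done ∧ idle) U idle]: least fixpoint, start Z0 = Sat(idle) = {Wait, Halt, Init, Load, Sync}, add states in Sat(¬done ∧ idle) with every successor in Z. Already a fixed point.
Sat(A[(¬done ∧ idle) U idle]) = {Wait, Halt, Init, Load, Sync}
E[done U A[(¬done ∧ idle) U idle]]: least fixpoint, start Z0 = Sat(A[(¬done ∧ idle) U idle]) = {Wait, Halt, Init, Load, Sync}, add states in Sat(done) with some successor in Z. Z1 = {Wait, Halt, Init, Retry, Load, Busy, Sync}; fixed.
Sat(E[done U A[(¬done ∧ idle) U idle]]) = {Wait, Halt, Init, Retry, Load, Busy, Sync}
|Sat(E[done U A[(¬done ∧ idle) U idle]])| = |{Wait, Halt, Init, Retry, Load, Busy, Sync}| = 7.

7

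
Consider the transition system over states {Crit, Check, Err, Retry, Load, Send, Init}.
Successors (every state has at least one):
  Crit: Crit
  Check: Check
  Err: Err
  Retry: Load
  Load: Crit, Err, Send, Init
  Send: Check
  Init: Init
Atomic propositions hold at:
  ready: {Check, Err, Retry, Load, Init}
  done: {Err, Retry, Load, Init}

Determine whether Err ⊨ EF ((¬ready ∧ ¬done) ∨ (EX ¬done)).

No

Sat(¬ready) = {Crit, Send}
Sat(¬done) = {Crit, Check, Send}
Sat(¬ready ∧ ¬done) = {Crit, Send}
Sat(EX ¬done) = {s : some successor in {Crit, Check, Send}} = {Crit, Check, Load, Send}
Sat((¬ready ∧ ¬done) ∨ (EX ¬done)) = {Crit, Check, Load, Send}
EF ((¬ready ∧ ¬done) ∨ (EX ¬done)): least fixpoint, start Z0 = {Crit, Check, Load, Send}, add states with some successor in Z. Z1 = {Crit, Check, Retry, Load, Send}; fixed.
Sat(EF ((¬ready ∧ ¬done) ∨ (EX ¬done))) = {Crit, Check, Retry, Load, Send}
Err ∉ Sat(EF ((¬ready ∧ ¬done) ∨ (EX ¬done))) = {Crit, Check, Retry, Load, Send}, so the formula does not hold at Err.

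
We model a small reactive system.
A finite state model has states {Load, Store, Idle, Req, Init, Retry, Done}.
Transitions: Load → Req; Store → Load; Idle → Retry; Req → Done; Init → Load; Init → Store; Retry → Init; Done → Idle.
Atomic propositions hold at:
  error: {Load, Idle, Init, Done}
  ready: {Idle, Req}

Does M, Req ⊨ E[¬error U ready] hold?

Yes

Sat(¬error) = {Store, Req, Retry}
E[¬error U ready]: least fixpoint, start Z0 = Sat(ready) = {Idle, Req}, add states in Sat(¬error) with some successor in Z. Already a fixed point.
Sat(E[¬error U ready]) = {Idle, Req}
Req ∈ Sat(E[¬error U ready]) = {Idle, Req}, so the formula holds at Req.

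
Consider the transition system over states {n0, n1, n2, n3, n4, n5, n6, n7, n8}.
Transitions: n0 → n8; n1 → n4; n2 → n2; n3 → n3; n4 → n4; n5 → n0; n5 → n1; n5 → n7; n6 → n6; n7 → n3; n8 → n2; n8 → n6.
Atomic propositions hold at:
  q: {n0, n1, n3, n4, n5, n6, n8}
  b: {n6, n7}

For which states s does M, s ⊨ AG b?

AG b: greatest fixpoint, start Z0 = {n6, n7}, keep only states in Sat with every successor in Z. Z1 = {n6}; fixed.
Sat(AG b) = {n6}

{n6}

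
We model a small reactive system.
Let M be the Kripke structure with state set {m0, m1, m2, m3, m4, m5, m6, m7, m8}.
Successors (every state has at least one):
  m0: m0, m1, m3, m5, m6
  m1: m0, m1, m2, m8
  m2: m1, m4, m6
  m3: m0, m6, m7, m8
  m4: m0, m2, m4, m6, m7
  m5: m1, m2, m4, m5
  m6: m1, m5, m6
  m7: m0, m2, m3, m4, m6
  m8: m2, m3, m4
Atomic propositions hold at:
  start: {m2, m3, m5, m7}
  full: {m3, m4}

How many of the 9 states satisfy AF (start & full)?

Sat(start & full) = {m3}
AF (start & full): least fixpoint, start Z0 = {m3}, add states with every successor in Z. Already a fixed point.
Sat(AF (start & full)) = {m3}
|Sat(AF (start & full))| = |{m3}| = 1.

1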